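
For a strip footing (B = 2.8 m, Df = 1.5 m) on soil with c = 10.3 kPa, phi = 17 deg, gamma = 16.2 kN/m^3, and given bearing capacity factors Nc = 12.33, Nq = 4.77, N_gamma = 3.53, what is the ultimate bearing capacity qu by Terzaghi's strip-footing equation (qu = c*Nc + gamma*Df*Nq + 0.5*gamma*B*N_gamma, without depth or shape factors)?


Compute qu = c*Nc + gamma*Df*Nq + 0.5*gamma*B*N_gamma
Term 1: 10.3 * 12.33 = 126.999
Term 2: 16.2 * 1.5 * 4.77 = 115.911
Term 3: 0.5 * 16.2 * 2.8 * 3.53 = 80.0604
qu = 126.999 + 115.911 + 80.0604
qu = 322.97 kPa


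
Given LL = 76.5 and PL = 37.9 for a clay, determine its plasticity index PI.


Using PI = LL - PL
PI = 76.5 - 37.9
PI = 38.6


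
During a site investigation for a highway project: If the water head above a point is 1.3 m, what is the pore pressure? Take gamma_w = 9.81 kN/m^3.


Using u = gamma_w * h_w
u = 9.81 * 1.3
u = 12.75 kPa


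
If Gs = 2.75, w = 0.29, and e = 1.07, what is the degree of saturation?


Using S = Gs * w / e
S = 2.75 * 0.29 / 1.07
S = 0.7453


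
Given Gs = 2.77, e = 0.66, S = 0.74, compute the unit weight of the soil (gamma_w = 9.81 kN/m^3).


Using gamma = gamma_w * (Gs + S*e) / (1 + e)
Numerator: Gs + S*e = 2.77 + 0.74*0.66 = 3.2584
Denominator: 1 + e = 1 + 0.66 = 1.66
gamma = 9.81 * 3.2584 / 1.66
gamma = 19.256 kN/m^3


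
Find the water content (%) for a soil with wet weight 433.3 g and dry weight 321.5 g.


Using w = (m_wet - m_dry) / m_dry * 100
m_wet - m_dry = 433.3 - 321.5 = 111.8 g
w = 111.8 / 321.5 * 100
w = 34.77 %


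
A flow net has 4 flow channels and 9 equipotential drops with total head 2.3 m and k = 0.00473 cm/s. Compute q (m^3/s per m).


Convert k to m/s for unit consistency with H:
k = 0.00473 cm/s = 0.00473 / 100 m/s = 4.73e-05 m/s
Using q = k * H * Nf / Nd
Nf / Nd = 4 / 9 = 0.4444
q = 4.73e-05 * 2.3 * 0.4444
q = 4.835e-05 m^3/s per m


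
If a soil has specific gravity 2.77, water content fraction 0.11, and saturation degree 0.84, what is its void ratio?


Result: 0.3627

Derivation:
Using the relation e = Gs * w / S
e = 2.77 * 0.11 / 0.84
e = 0.3627


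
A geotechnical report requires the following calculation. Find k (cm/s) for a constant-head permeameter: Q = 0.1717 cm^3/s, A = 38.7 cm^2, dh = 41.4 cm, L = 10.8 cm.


Result: 0.001157 cm/s

Derivation:
Compute hydraulic gradient:
i = dh / L = 41.4 / 10.8 = 3.83333
Then apply Darcy's law:
k = Q / (A * i)
k = 0.1717 / (38.7 * 3.83333)
k = 0.1717 / 148.35
k = 0.001157 cm/s


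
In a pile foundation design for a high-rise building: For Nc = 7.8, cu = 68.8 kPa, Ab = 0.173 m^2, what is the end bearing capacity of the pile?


Result: 92.84 kN

Derivation:
Using Qb = Nc * cu * Ab
Qb = 7.8 * 68.8 * 0.173
Qb = 92.84 kN


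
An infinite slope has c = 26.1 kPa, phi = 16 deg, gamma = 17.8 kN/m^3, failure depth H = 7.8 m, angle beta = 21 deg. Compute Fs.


Using Fs = c / (gamma*H*sin(beta)*cos(beta)) + tan(phi)/tan(beta)
Cohesion contribution = 26.1 / (17.8*7.8*sin(21)*cos(21))
Cohesion contribution = 0.561882
Friction contribution = tan(16)/tan(21) = 0.746997
Fs = 0.561882 + 0.746997
Fs = 1.309


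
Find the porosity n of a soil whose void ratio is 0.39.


Using the relation n = e / (1 + e)
n = 0.39 / (1 + 0.39)
n = 0.39 / 1.39
n = 0.2806


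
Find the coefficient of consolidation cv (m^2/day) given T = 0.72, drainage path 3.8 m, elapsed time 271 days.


Result: 0.03836 m^2/day

Derivation:
Using cv = T * H_dr^2 / t
H_dr^2 = 3.8^2 = 14.44
cv = 0.72 * 14.44 / 271
cv = 0.03836 m^2/day


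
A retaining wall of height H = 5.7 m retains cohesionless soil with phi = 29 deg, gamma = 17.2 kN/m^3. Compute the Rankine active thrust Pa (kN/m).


Compute active earth pressure coefficient:
Ka = tan^2(45 - phi/2) = tan^2(30.5) = 0.346974
Compute active force:
Pa = 0.5 * Ka * gamma * H^2
Pa = 0.5 * 0.346974 * 17.2 * 5.7^2
Pa = 96.95 kN/m


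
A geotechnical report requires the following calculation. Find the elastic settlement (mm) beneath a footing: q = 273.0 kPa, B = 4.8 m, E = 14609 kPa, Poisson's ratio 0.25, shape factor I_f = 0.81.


Result: 68.115 mm

Derivation:
Using Se = q * B * (1 - nu^2) * I_f / E
1 - nu^2 = 1 - 0.25^2 = 0.9375
Se = 273.0 * 4.8 * 0.9375 * 0.81 / 14609
Se = 0.068115 m
Convert to mm: Se = 0.068115 * 1000 = 68.115 mm


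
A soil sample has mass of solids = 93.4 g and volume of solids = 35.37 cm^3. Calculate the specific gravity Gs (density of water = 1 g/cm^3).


Using Gs = m_s / (V_s * rho_w)
Since rho_w = 1 g/cm^3:
Gs = 93.4 / 35.37
Gs = 2.641


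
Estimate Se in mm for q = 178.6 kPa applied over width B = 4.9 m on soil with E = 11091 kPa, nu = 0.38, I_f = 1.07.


Using Se = q * B * (1 - nu^2) * I_f / E
1 - nu^2 = 1 - 0.38^2 = 0.8556
Se = 178.6 * 4.9 * 0.8556 * 1.07 / 11091
Se = 0.072237 m
Convert to mm: Se = 0.072237 * 1000 = 72.237 mm


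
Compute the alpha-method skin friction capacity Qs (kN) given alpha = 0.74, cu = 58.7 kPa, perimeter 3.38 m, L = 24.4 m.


Result: 3582.42 kN

Derivation:
Using Qs = alpha * cu * perimeter * L
Qs = 0.74 * 58.7 * 3.38 * 24.4
Qs = 3582.42 kN


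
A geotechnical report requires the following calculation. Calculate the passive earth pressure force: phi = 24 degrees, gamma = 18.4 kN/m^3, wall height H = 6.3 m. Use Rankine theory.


Compute passive earth pressure coefficient:
Kp = tan^2(45 + phi/2) = tan^2(57.0) = 2.371184
Compute passive force:
Pp = 0.5 * Kp * gamma * H^2
Pp = 0.5 * 2.371184 * 18.4 * 6.3^2
Pp = 865.83 kN/m


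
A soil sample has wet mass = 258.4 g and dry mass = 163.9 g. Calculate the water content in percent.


Result: 57.66 %

Derivation:
Using w = (m_wet - m_dry) / m_dry * 100
m_wet - m_dry = 258.4 - 163.9 = 94.5 g
w = 94.5 / 163.9 * 100
w = 57.66 %


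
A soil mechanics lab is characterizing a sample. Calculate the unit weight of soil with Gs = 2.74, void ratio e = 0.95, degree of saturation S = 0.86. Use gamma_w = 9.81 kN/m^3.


Result: 17.894 kN/m^3

Derivation:
Using gamma = gamma_w * (Gs + S*e) / (1 + e)
Numerator: Gs + S*e = 2.74 + 0.86*0.95 = 3.557
Denominator: 1 + e = 1 + 0.95 = 1.95
gamma = 9.81 * 3.557 / 1.95
gamma = 17.894 kN/m^3


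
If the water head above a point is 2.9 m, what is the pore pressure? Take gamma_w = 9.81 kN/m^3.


Using u = gamma_w * h_w
u = 9.81 * 2.9
u = 28.45 kPa


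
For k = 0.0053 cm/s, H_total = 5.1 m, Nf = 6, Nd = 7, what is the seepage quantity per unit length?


Convert k to m/s for unit consistency with H:
k = 0.0053 cm/s = 0.0053 / 100 m/s = 5.3e-05 m/s
Using q = k * H * Nf / Nd
Nf / Nd = 6 / 7 = 0.8571
q = 5.3e-05 * 5.1 * 0.8571
q = 0.0002317 m^3/s per m


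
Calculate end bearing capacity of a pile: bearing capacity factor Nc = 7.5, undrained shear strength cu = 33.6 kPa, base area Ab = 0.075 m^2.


Result: 18.9 kN

Derivation:
Using Qb = Nc * cu * Ab
Qb = 7.5 * 33.6 * 0.075
Qb = 18.9 kN


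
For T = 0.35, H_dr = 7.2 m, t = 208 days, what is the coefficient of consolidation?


Result: 0.08723 m^2/day

Derivation:
Using cv = T * H_dr^2 / t
H_dr^2 = 7.2^2 = 51.84
cv = 0.35 * 51.84 / 208
cv = 0.08723 m^2/day


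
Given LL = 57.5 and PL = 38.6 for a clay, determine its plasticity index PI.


Using PI = LL - PL
PI = 57.5 - 38.6
PI = 18.9


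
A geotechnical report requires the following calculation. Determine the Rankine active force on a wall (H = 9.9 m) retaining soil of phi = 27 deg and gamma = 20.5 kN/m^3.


Result: 377.25 kN/m

Derivation:
Compute active earth pressure coefficient:
Ka = tan^2(45 - phi/2) = tan^2(31.5) = 0.375525
Compute active force:
Pa = 0.5 * Ka * gamma * H^2
Pa = 0.5 * 0.375525 * 20.5 * 9.9^2
Pa = 377.25 kN/m


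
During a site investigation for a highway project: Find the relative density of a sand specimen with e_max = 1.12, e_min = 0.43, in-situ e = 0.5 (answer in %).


Using Dr = (e_max - e) / (e_max - e_min) * 100
e_max - e = 1.12 - 0.5 = 0.62
e_max - e_min = 1.12 - 0.43 = 0.69
Dr = 0.62 / 0.69 * 100
Dr = 89.86 %


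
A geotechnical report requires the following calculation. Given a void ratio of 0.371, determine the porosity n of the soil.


Using the relation n = e / (1 + e)
n = 0.371 / (1 + 0.371)
n = 0.371 / 1.371
n = 0.2706


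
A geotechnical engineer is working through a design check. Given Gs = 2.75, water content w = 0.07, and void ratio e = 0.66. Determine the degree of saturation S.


Result: 0.2917

Derivation:
Using S = Gs * w / e
S = 2.75 * 0.07 / 0.66
S = 0.2917


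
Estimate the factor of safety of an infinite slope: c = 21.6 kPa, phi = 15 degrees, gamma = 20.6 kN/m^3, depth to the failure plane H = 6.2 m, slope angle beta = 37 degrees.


Using Fs = c / (gamma*H*sin(beta)*cos(beta)) + tan(phi)/tan(beta)
Cohesion contribution = 21.6 / (20.6*6.2*sin(37)*cos(37))
Cohesion contribution = 0.351871
Friction contribution = tan(15)/tan(37) = 0.355581
Fs = 0.351871 + 0.355581
Fs = 0.707


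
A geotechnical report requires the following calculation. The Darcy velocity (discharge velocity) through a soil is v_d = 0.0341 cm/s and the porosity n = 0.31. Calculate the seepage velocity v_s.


Using v_s = v_d / n
v_s = 0.0341 / 0.31
v_s = 0.11 cm/s


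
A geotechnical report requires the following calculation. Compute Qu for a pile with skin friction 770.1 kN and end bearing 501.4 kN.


Using Qu = Qf + Qb
Qu = 770.1 + 501.4
Qu = 1271.5 kN


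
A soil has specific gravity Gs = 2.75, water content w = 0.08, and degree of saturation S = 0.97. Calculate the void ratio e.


Result: 0.2268

Derivation:
Using the relation e = Gs * w / S
e = 2.75 * 0.08 / 0.97
e = 0.2268


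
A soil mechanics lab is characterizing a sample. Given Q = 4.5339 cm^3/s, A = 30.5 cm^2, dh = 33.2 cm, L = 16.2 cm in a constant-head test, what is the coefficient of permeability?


Compute hydraulic gradient:
i = dh / L = 33.2 / 16.2 = 2.04938
Then apply Darcy's law:
k = Q / (A * i)
k = 4.5339 / (30.5 * 2.04938)
k = 4.5339 / 62.5062
k = 0.072535 cm/s


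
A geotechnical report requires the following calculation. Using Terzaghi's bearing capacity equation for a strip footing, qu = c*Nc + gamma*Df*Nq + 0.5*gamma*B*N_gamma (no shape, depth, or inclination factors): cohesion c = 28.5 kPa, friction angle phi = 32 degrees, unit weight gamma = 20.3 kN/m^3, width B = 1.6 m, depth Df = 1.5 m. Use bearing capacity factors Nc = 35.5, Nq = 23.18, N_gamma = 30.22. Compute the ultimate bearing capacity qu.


Compute qu = c*Nc + gamma*Df*Nq + 0.5*gamma*B*N_gamma
Term 1: 28.5 * 35.5 = 1011.75
Term 2: 20.3 * 1.5 * 23.18 = 705.831
Term 3: 0.5 * 20.3 * 1.6 * 30.22 = 490.7728
qu = 1011.75 + 705.831 + 490.7728
qu = 2208.35 kPa


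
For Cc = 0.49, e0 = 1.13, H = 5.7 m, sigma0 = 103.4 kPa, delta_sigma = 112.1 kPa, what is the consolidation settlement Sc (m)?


Using Sc = Cc * H / (1 + e0) * log10((sigma0 + delta_sigma) / sigma0)
Stress ratio = (103.4 + 112.1) / 103.4 = 2.08414
log10(2.08414) = 0.318927
Cc * H / (1 + e0) = 0.49 * 5.7 / (1 + 1.13) = 1.31127
Sc = 1.31127 * 0.318927
Sc = 0.4182 m


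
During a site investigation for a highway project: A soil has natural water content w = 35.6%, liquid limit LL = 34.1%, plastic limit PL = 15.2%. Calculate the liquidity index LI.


Result: 1.079

Derivation:
First compute the plasticity index:
PI = LL - PL = 34.1 - 15.2 = 18.9
Then compute the liquidity index:
LI = (w - PL) / PI
LI = (35.6 - 15.2) / 18.9
LI = 1.079


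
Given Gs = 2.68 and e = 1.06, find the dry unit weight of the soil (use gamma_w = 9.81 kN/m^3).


Result: 12.763 kN/m^3

Derivation:
Using gamma_d = Gs * gamma_w / (1 + e)
gamma_d = 2.68 * 9.81 / (1 + 1.06)
gamma_d = 2.68 * 9.81 / 2.06
gamma_d = 12.763 kN/m^3


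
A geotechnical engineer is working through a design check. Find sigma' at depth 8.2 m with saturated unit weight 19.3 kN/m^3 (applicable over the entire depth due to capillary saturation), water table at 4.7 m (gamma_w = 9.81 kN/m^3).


Result: 123.93 kPa

Derivation:
Total stress = gamma_sat * depth
sigma = 19.3 * 8.2 = 158.26 kPa
Pore water pressure u = gamma_w * (depth - d_wt)
u = 9.81 * (8.2 - 4.7) = 34.335 kPa
Effective stress = sigma - u
sigma' = 158.26 - 34.335 = 123.93 kPa


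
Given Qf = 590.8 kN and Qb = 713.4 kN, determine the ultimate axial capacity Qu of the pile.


Result: 1304.2 kN

Derivation:
Using Qu = Qf + Qb
Qu = 590.8 + 713.4
Qu = 1304.2 kN


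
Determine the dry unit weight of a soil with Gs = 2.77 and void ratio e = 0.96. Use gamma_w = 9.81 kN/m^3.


Using gamma_d = Gs * gamma_w / (1 + e)
gamma_d = 2.77 * 9.81 / (1 + 0.96)
gamma_d = 2.77 * 9.81 / 1.96
gamma_d = 13.864 kN/m^3


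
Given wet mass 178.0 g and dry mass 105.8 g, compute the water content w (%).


Using w = (m_wet - m_dry) / m_dry * 100
m_wet - m_dry = 178.0 - 105.8 = 72.2 g
w = 72.2 / 105.8 * 100
w = 68.24 %


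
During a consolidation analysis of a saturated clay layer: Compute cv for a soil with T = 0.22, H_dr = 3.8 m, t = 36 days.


Using cv = T * H_dr^2 / t
H_dr^2 = 3.8^2 = 14.44
cv = 0.22 * 14.44 / 36
cv = 0.08824 m^2/day


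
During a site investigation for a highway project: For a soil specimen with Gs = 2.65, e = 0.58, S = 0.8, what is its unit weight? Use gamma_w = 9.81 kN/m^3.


Result: 19.334 kN/m^3

Derivation:
Using gamma = gamma_w * (Gs + S*e) / (1 + e)
Numerator: Gs + S*e = 2.65 + 0.8*0.58 = 3.114
Denominator: 1 + e = 1 + 0.58 = 1.58
gamma = 9.81 * 3.114 / 1.58
gamma = 19.334 kN/m^3


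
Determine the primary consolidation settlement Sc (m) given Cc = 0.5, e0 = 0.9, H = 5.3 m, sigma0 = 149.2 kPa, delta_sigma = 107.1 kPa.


Using Sc = Cc * H / (1 + e0) * log10((sigma0 + delta_sigma) / sigma0)
Stress ratio = (149.2 + 107.1) / 149.2 = 1.71783
log10(1.71783) = 0.23498
Cc * H / (1 + e0) = 0.5 * 5.3 / (1 + 0.9) = 1.39474
Sc = 1.39474 * 0.23498
Sc = 0.3277 m


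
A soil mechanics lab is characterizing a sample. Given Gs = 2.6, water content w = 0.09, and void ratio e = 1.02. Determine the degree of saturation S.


Result: 0.2294

Derivation:
Using S = Gs * w / e
S = 2.6 * 0.09 / 1.02
S = 0.2294


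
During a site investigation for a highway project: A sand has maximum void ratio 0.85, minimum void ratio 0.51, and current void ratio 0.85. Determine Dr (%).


Using Dr = (e_max - e) / (e_max - e_min) * 100
e_max - e = 0.85 - 0.85 = 0.0
e_max - e_min = 0.85 - 0.51 = 0.34
Dr = 0.0 / 0.34 * 100
Dr = 0.0 %


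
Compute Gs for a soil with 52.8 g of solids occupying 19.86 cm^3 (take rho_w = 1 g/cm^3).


Using Gs = m_s / (V_s * rho_w)
Since rho_w = 1 g/cm^3:
Gs = 52.8 / 19.86
Gs = 2.659


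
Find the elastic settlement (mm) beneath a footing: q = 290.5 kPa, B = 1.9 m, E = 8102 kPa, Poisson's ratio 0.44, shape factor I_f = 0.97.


Result: 53.288 mm

Derivation:
Using Se = q * B * (1 - nu^2) * I_f / E
1 - nu^2 = 1 - 0.44^2 = 0.8064
Se = 290.5 * 1.9 * 0.8064 * 0.97 / 8102
Se = 0.053288 m
Convert to mm: Se = 0.053288 * 1000 = 53.288 mm


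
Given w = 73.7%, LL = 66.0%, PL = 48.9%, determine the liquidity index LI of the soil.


First compute the plasticity index:
PI = LL - PL = 66.0 - 48.9 = 17.1
Then compute the liquidity index:
LI = (w - PL) / PI
LI = (73.7 - 48.9) / 17.1
LI = 1.45


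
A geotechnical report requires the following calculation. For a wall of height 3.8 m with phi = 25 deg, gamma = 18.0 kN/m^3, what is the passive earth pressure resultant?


Result: 320.21 kN/m

Derivation:
Compute passive earth pressure coefficient:
Kp = tan^2(45 + phi/2) = tan^2(57.5) = 2.463913
Compute passive force:
Pp = 0.5 * Kp * gamma * H^2
Pp = 0.5 * 2.463913 * 18.0 * 3.8^2
Pp = 320.21 kN/m


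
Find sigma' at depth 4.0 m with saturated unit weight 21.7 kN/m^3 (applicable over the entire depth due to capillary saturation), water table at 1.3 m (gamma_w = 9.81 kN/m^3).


Total stress = gamma_sat * depth
sigma = 21.7 * 4.0 = 86.8 kPa
Pore water pressure u = gamma_w * (depth - d_wt)
u = 9.81 * (4.0 - 1.3) = 26.487 kPa
Effective stress = sigma - u
sigma' = 86.8 - 26.487 = 60.31 kPa


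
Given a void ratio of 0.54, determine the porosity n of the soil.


Using the relation n = e / (1 + e)
n = 0.54 / (1 + 0.54)
n = 0.54 / 1.54
n = 0.3506


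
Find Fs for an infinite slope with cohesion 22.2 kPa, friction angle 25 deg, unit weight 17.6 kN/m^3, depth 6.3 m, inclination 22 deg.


Using Fs = c / (gamma*H*sin(beta)*cos(beta)) + tan(phi)/tan(beta)
Cohesion contribution = 22.2 / (17.6*6.3*sin(22)*cos(22))
Cohesion contribution = 0.576446
Friction contribution = tan(25)/tan(22) = 1.15415
Fs = 0.576446 + 1.15415
Fs = 1.731


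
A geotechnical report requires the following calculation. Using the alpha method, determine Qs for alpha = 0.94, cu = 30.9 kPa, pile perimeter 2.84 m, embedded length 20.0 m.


Using Qs = alpha * cu * perimeter * L
Qs = 0.94 * 30.9 * 2.84 * 20.0
Qs = 1649.81 kN


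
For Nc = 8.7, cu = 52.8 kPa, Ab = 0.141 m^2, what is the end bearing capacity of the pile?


Result: 64.77 kN

Derivation:
Using Qb = Nc * cu * Ab
Qb = 8.7 * 52.8 * 0.141
Qb = 64.77 kN


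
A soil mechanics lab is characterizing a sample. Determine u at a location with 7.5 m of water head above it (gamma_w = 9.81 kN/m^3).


Using u = gamma_w * h_w
u = 9.81 * 7.5
u = 73.58 kPa


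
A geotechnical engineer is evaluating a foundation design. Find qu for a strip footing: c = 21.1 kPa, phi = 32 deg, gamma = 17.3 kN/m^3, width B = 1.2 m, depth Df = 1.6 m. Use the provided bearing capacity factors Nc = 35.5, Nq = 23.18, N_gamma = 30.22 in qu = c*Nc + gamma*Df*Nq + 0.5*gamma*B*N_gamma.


Compute qu = c*Nc + gamma*Df*Nq + 0.5*gamma*B*N_gamma
Term 1: 21.1 * 35.5 = 749.05
Term 2: 17.3 * 1.6 * 23.18 = 641.6224
Term 3: 0.5 * 17.3 * 1.2 * 30.22 = 313.6836
qu = 749.05 + 641.6224 + 313.6836
qu = 1704.36 kPa


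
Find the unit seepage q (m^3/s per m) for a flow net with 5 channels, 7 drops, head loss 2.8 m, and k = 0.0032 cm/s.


Convert k to m/s for unit consistency with H:
k = 0.0032 cm/s = 0.0032 / 100 m/s = 3.2e-05 m/s
Using q = k * H * Nf / Nd
Nf / Nd = 5 / 7 = 0.7143
q = 3.2e-05 * 2.8 * 0.7143
q = 6.4e-05 m^3/s per m


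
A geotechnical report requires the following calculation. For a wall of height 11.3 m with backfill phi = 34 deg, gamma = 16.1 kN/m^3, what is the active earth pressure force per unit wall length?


Compute active earth pressure coefficient:
Ka = tan^2(45 - phi/2) = tan^2(28.0) = 0.282715
Compute active force:
Pa = 0.5 * Ka * gamma * H^2
Pa = 0.5 * 0.282715 * 16.1 * 11.3^2
Pa = 290.6 kN/m


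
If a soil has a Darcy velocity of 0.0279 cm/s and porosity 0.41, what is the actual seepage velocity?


Using v_s = v_d / n
v_s = 0.0279 / 0.41
v_s = 0.06805 cm/s


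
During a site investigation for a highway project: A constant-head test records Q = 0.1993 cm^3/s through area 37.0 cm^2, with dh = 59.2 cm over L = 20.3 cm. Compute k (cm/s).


Compute hydraulic gradient:
i = dh / L = 59.2 / 20.3 = 2.91626
Then apply Darcy's law:
k = Q / (A * i)
k = 0.1993 / (37.0 * 2.91626)
k = 0.1993 / 107.901
k = 0.001847 cm/s


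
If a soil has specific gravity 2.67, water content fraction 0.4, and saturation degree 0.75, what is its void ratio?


Using the relation e = Gs * w / S
e = 2.67 * 0.4 / 0.75
e = 1.424


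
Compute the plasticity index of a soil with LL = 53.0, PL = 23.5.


Using PI = LL - PL
PI = 53.0 - 23.5
PI = 29.5


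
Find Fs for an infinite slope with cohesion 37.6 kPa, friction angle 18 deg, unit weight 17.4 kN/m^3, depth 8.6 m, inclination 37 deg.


Result: 0.954

Derivation:
Using Fs = c / (gamma*H*sin(beta)*cos(beta)) + tan(phi)/tan(beta)
Cohesion contribution = 37.6 / (17.4*8.6*sin(37)*cos(37))
Cohesion contribution = 0.522791
Friction contribution = tan(18)/tan(37) = 0.431183
Fs = 0.522791 + 0.431183
Fs = 0.954


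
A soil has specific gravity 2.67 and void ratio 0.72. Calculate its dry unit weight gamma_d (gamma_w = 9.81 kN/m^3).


Using gamma_d = Gs * gamma_w / (1 + e)
gamma_d = 2.67 * 9.81 / (1 + 0.72)
gamma_d = 2.67 * 9.81 / 1.72
gamma_d = 15.228 kN/m^3


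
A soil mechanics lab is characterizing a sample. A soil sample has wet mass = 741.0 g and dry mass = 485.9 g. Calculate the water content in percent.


Result: 52.5 %

Derivation:
Using w = (m_wet - m_dry) / m_dry * 100
m_wet - m_dry = 741.0 - 485.9 = 255.1 g
w = 255.1 / 485.9 * 100
w = 52.5 %


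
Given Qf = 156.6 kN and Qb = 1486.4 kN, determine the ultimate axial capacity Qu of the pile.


Result: 1643.0 kN

Derivation:
Using Qu = Qf + Qb
Qu = 156.6 + 1486.4
Qu = 1643.0 kN


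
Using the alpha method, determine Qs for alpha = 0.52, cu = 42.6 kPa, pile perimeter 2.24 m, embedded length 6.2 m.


Using Qs = alpha * cu * perimeter * L
Qs = 0.52 * 42.6 * 2.24 * 6.2
Qs = 307.65 kN


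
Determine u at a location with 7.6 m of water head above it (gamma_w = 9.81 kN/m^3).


Using u = gamma_w * h_w
u = 9.81 * 7.6
u = 74.56 kPa


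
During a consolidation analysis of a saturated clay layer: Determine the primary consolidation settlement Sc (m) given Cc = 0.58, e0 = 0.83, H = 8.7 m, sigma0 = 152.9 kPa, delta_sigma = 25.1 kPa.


Using Sc = Cc * H / (1 + e0) * log10((sigma0 + delta_sigma) / sigma0)
Stress ratio = (152.9 + 25.1) / 152.9 = 1.16416
log10(1.16416) = 0.0660125
Cc * H / (1 + e0) = 0.58 * 8.7 / (1 + 0.83) = 2.75738
Sc = 2.75738 * 0.0660125
Sc = 0.182 m


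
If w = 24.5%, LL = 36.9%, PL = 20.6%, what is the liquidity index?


Result: 0.239

Derivation:
First compute the plasticity index:
PI = LL - PL = 36.9 - 20.6 = 16.3
Then compute the liquidity index:
LI = (w - PL) / PI
LI = (24.5 - 20.6) / 16.3
LI = 0.239


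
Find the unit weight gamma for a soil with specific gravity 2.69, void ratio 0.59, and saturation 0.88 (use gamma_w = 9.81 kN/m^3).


Using gamma = gamma_w * (Gs + S*e) / (1 + e)
Numerator: Gs + S*e = 2.69 + 0.88*0.59 = 3.2092
Denominator: 1 + e = 1 + 0.59 = 1.59
gamma = 9.81 * 3.2092 / 1.59
gamma = 19.8 kN/m^3


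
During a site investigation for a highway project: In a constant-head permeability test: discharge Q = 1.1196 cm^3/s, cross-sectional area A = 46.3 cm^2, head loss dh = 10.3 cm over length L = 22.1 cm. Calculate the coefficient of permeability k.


Compute hydraulic gradient:
i = dh / L = 10.3 / 22.1 = 0.466063
Then apply Darcy's law:
k = Q / (A * i)
k = 1.1196 / (46.3 * 0.466063)
k = 1.1196 / 21.5787
k = 0.051884 cm/s


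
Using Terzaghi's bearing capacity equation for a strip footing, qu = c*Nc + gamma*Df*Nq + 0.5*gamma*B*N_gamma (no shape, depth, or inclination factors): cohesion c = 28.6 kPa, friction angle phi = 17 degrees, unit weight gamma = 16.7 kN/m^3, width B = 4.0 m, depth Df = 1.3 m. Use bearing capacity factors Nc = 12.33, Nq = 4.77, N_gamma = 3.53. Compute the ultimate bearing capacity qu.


Result: 574.1 kPa

Derivation:
Compute qu = c*Nc + gamma*Df*Nq + 0.5*gamma*B*N_gamma
Term 1: 28.6 * 12.33 = 352.638
Term 2: 16.7 * 1.3 * 4.77 = 103.5567
Term 3: 0.5 * 16.7 * 4.0 * 3.53 = 117.902
qu = 352.638 + 103.5567 + 117.902
qu = 574.1 kPa


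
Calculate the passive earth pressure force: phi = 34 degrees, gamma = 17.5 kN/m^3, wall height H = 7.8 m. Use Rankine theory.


Compute passive earth pressure coefficient:
Kp = tan^2(45 + phi/2) = tan^2(62.0) = 3.537132
Compute passive force:
Pp = 0.5 * Kp * gamma * H^2
Pp = 0.5 * 3.537132 * 17.5 * 7.8^2
Pp = 1882.99 kN/m


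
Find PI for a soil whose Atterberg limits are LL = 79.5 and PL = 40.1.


Using PI = LL - PL
PI = 79.5 - 40.1
PI = 39.4


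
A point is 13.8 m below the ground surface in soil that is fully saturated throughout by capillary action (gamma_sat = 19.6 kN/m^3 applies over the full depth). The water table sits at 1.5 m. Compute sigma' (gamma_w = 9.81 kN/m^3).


Total stress = gamma_sat * depth
sigma = 19.6 * 13.8 = 270.48 kPa
Pore water pressure u = gamma_w * (depth - d_wt)
u = 9.81 * (13.8 - 1.5) = 120.663 kPa
Effective stress = sigma - u
sigma' = 270.48 - 120.663 = 149.82 kPa


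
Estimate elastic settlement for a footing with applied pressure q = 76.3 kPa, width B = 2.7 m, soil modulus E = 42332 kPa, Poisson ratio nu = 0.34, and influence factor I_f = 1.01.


Using Se = q * B * (1 - nu^2) * I_f / E
1 - nu^2 = 1 - 0.34^2 = 0.8844
Se = 76.3 * 2.7 * 0.8844 * 1.01 / 42332
Se = 0.004347 m
Convert to mm: Se = 0.004347 * 1000 = 4.347 mm


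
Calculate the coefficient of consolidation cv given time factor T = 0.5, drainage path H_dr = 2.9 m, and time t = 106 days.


Result: 0.03967 m^2/day

Derivation:
Using cv = T * H_dr^2 / t
H_dr^2 = 2.9^2 = 8.41
cv = 0.5 * 8.41 / 106
cv = 0.03967 m^2/day


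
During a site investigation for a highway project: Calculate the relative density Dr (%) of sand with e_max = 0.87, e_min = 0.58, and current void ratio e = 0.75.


Using Dr = (e_max - e) / (e_max - e_min) * 100
e_max - e = 0.87 - 0.75 = 0.12
e_max - e_min = 0.87 - 0.58 = 0.29
Dr = 0.12 / 0.29 * 100
Dr = 41.38 %


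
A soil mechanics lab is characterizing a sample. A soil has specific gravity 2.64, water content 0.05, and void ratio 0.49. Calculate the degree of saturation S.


Result: 0.2694

Derivation:
Using S = Gs * w / e
S = 2.64 * 0.05 / 0.49
S = 0.2694


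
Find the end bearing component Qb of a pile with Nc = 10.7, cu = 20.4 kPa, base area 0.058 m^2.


Using Qb = Nc * cu * Ab
Qb = 10.7 * 20.4 * 0.058
Qb = 12.66 kN


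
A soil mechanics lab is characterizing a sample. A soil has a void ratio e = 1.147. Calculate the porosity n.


Result: 0.5342

Derivation:
Using the relation n = e / (1 + e)
n = 1.147 / (1 + 1.147)
n = 1.147 / 2.147
n = 0.5342


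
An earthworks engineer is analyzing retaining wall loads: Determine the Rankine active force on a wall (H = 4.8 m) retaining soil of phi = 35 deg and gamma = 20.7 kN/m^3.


Result: 64.62 kN/m

Derivation:
Compute active earth pressure coefficient:
Ka = tan^2(45 - phi/2) = tan^2(27.5) = 0.27099
Compute active force:
Pa = 0.5 * Ka * gamma * H^2
Pa = 0.5 * 0.27099 * 20.7 * 4.8^2
Pa = 64.62 kN/m


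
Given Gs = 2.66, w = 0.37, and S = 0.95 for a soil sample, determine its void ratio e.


Result: 1.036

Derivation:
Using the relation e = Gs * w / S
e = 2.66 * 0.37 / 0.95
e = 1.036


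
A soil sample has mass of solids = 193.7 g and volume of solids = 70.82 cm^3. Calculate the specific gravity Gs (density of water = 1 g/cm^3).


Using Gs = m_s / (V_s * rho_w)
Since rho_w = 1 g/cm^3:
Gs = 193.7 / 70.82
Gs = 2.735


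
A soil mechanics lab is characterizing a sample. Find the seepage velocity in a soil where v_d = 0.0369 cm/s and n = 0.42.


Result: 0.08786 cm/s

Derivation:
Using v_s = v_d / n
v_s = 0.0369 / 0.42
v_s = 0.08786 cm/s


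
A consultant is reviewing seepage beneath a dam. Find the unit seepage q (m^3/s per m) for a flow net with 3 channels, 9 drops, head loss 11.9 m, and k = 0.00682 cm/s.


Convert k to m/s for unit consistency with H:
k = 0.00682 cm/s = 0.00682 / 100 m/s = 6.82e-05 m/s
Using q = k * H * Nf / Nd
Nf / Nd = 3 / 9 = 0.3333
q = 6.82e-05 * 11.9 * 0.3333
q = 0.0002705 m^3/s per m


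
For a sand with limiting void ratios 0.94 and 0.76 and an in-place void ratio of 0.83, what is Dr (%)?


Result: 61.11 %

Derivation:
Using Dr = (e_max - e) / (e_max - e_min) * 100
e_max - e = 0.94 - 0.83 = 0.11
e_max - e_min = 0.94 - 0.76 = 0.18
Dr = 0.11 / 0.18 * 100
Dr = 61.11 %


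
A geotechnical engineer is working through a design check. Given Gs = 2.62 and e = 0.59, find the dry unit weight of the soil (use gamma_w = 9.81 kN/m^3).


Using gamma_d = Gs * gamma_w / (1 + e)
gamma_d = 2.62 * 9.81 / (1 + 0.59)
gamma_d = 2.62 * 9.81 / 1.59
gamma_d = 16.165 kN/m^3


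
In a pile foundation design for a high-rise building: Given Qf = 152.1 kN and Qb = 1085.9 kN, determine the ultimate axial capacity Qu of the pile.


Result: 1238.0 kN

Derivation:
Using Qu = Qf + Qb
Qu = 152.1 + 1085.9
Qu = 1238.0 kN


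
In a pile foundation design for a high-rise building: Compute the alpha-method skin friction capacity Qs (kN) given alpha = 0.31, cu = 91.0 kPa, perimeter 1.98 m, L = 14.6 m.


Using Qs = alpha * cu * perimeter * L
Qs = 0.31 * 91.0 * 1.98 * 14.6
Qs = 815.49 kN


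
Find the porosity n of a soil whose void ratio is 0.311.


Using the relation n = e / (1 + e)
n = 0.311 / (1 + 0.311)
n = 0.311 / 1.311
n = 0.2372


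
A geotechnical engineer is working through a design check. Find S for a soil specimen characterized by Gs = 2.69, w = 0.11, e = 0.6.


Using S = Gs * w / e
S = 2.69 * 0.11 / 0.6
S = 0.4932


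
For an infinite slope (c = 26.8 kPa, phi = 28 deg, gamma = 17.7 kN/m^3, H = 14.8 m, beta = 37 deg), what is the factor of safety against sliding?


Result: 0.918

Derivation:
Using Fs = c / (gamma*H*sin(beta)*cos(beta)) + tan(phi)/tan(beta)
Cohesion contribution = 26.8 / (17.7*14.8*sin(37)*cos(37))
Cohesion contribution = 0.212857
Friction contribution = tan(28)/tan(37) = 0.705602
Fs = 0.212857 + 0.705602
Fs = 0.918


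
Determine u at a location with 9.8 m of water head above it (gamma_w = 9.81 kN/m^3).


Using u = gamma_w * h_w
u = 9.81 * 9.8
u = 96.14 kPa


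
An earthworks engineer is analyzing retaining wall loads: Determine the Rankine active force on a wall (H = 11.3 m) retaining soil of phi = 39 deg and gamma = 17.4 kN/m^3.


Compute active earth pressure coefficient:
Ka = tan^2(45 - phi/2) = tan^2(25.5) = 0.227506
Compute active force:
Pa = 0.5 * Ka * gamma * H^2
Pa = 0.5 * 0.227506 * 17.4 * 11.3^2
Pa = 252.74 kN/m


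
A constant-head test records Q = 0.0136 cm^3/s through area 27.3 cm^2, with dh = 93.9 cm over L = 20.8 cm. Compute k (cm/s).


Compute hydraulic gradient:
i = dh / L = 93.9 / 20.8 = 4.51442
Then apply Darcy's law:
k = Q / (A * i)
k = 0.0136 / (27.3 * 4.51442)
k = 0.0136 / 123.244
k = 0.00011 cm/s


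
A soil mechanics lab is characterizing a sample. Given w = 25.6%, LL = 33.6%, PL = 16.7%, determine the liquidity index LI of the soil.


First compute the plasticity index:
PI = LL - PL = 33.6 - 16.7 = 16.9
Then compute the liquidity index:
LI = (w - PL) / PI
LI = (25.6 - 16.7) / 16.9
LI = 0.527


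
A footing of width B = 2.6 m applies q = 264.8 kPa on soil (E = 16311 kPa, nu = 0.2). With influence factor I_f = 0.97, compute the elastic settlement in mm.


Using Se = q * B * (1 - nu^2) * I_f / E
1 - nu^2 = 1 - 0.2^2 = 0.96
Se = 264.8 * 2.6 * 0.96 * 0.97 / 16311
Se = 0.039306 m
Convert to mm: Se = 0.039306 * 1000 = 39.306 mm


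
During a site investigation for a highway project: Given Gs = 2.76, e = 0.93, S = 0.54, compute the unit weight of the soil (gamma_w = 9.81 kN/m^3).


Using gamma = gamma_w * (Gs + S*e) / (1 + e)
Numerator: Gs + S*e = 2.76 + 0.54*0.93 = 3.2622
Denominator: 1 + e = 1 + 0.93 = 1.93
gamma = 9.81 * 3.2622 / 1.93
gamma = 16.581 kN/m^3


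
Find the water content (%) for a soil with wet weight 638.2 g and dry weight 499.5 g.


Result: 27.77 %

Derivation:
Using w = (m_wet - m_dry) / m_dry * 100
m_wet - m_dry = 638.2 - 499.5 = 138.7 g
w = 138.7 / 499.5 * 100
w = 27.77 %


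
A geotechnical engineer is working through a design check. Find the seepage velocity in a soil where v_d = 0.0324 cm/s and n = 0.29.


Using v_s = v_d / n
v_s = 0.0324 / 0.29
v_s = 0.11172 cm/s


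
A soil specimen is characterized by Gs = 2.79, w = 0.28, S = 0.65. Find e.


Result: 1.2018

Derivation:
Using the relation e = Gs * w / S
e = 2.79 * 0.28 / 0.65
e = 1.2018


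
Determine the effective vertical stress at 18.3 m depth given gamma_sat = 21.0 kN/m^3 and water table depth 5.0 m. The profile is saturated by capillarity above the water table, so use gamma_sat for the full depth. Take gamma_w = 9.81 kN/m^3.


Total stress = gamma_sat * depth
sigma = 21.0 * 18.3 = 384.3 kPa
Pore water pressure u = gamma_w * (depth - d_wt)
u = 9.81 * (18.3 - 5.0) = 130.473 kPa
Effective stress = sigma - u
sigma' = 384.3 - 130.473 = 253.83 kPa


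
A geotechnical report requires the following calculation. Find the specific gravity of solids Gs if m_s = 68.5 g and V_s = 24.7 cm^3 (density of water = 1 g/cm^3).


Result: 2.773

Derivation:
Using Gs = m_s / (V_s * rho_w)
Since rho_w = 1 g/cm^3:
Gs = 68.5 / 24.7
Gs = 2.773


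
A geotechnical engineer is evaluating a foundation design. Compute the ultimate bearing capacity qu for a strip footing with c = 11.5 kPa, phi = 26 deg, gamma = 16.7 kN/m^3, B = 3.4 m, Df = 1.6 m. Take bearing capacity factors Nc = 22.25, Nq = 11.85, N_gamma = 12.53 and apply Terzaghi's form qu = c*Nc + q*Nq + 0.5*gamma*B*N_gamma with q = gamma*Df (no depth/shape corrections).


Compute qu = c*Nc + gamma*Df*Nq + 0.5*gamma*B*N_gamma
Term 1: 11.5 * 22.25 = 255.875
Term 2: 16.7 * 1.6 * 11.85 = 316.632
Term 3: 0.5 * 16.7 * 3.4 * 12.53 = 355.7267
qu = 255.875 + 316.632 + 355.7267
qu = 928.23 kPa


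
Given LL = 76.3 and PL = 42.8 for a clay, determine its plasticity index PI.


Result: 33.5

Derivation:
Using PI = LL - PL
PI = 76.3 - 42.8
PI = 33.5


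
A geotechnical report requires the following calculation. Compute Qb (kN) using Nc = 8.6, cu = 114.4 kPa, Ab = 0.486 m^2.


Result: 478.15 kN

Derivation:
Using Qb = Nc * cu * Ab
Qb = 8.6 * 114.4 * 0.486
Qb = 478.15 kN


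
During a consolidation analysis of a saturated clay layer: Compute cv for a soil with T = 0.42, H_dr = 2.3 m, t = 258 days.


Using cv = T * H_dr^2 / t
H_dr^2 = 2.3^2 = 5.29
cv = 0.42 * 5.29 / 258
cv = 0.00861 m^2/day


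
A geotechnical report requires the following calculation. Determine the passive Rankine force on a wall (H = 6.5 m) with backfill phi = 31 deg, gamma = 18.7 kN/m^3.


Result: 1234.11 kN/m

Derivation:
Compute passive earth pressure coefficient:
Kp = tan^2(45 + phi/2) = tan^2(60.5) = 3.124035
Compute passive force:
Pp = 0.5 * Kp * gamma * H^2
Pp = 0.5 * 3.124035 * 18.7 * 6.5^2
Pp = 1234.11 kN/m


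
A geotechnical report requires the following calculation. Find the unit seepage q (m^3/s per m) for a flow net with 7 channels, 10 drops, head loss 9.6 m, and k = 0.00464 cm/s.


Result: 0.0003118 m^3/s per m

Derivation:
Convert k to m/s for unit consistency with H:
k = 0.00464 cm/s = 0.00464 / 100 m/s = 4.64e-05 m/s
Using q = k * H * Nf / Nd
Nf / Nd = 7 / 10 = 0.7
q = 4.64e-05 * 9.6 * 0.7
q = 0.0003118 m^3/s per m


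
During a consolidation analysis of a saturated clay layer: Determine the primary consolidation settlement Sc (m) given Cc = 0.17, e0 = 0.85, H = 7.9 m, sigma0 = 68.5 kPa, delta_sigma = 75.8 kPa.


Using Sc = Cc * H / (1 + e0) * log10((sigma0 + delta_sigma) / sigma0)
Stress ratio = (68.5 + 75.8) / 68.5 = 2.10657
log10(2.10657) = 0.323576
Cc * H / (1 + e0) = 0.17 * 7.9 / (1 + 0.85) = 0.725946
Sc = 0.725946 * 0.323576
Sc = 0.2349 m


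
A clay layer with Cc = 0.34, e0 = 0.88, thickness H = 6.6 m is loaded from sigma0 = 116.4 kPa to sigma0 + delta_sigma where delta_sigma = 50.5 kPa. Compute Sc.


Result: 0.1868 m

Derivation:
Using Sc = Cc * H / (1 + e0) * log10((sigma0 + delta_sigma) / sigma0)
Stress ratio = (116.4 + 50.5) / 116.4 = 1.43385
log10(1.43385) = 0.156503
Cc * H / (1 + e0) = 0.34 * 6.6 / (1 + 0.88) = 1.19362
Sc = 1.19362 * 0.156503
Sc = 0.1868 m


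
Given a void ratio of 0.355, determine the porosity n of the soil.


Result: 0.262

Derivation:
Using the relation n = e / (1 + e)
n = 0.355 / (1 + 0.355)
n = 0.355 / 1.355
n = 0.262


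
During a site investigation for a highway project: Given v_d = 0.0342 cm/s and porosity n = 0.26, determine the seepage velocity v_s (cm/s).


Result: 0.13154 cm/s

Derivation:
Using v_s = v_d / n
v_s = 0.0342 / 0.26
v_s = 0.13154 cm/s


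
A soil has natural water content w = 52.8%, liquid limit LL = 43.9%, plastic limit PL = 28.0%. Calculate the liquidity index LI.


First compute the plasticity index:
PI = LL - PL = 43.9 - 28.0 = 15.9
Then compute the liquidity index:
LI = (w - PL) / PI
LI = (52.8 - 28.0) / 15.9
LI = 1.56


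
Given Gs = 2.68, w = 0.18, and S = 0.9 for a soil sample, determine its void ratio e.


Using the relation e = Gs * w / S
e = 2.68 * 0.18 / 0.9
e = 0.536


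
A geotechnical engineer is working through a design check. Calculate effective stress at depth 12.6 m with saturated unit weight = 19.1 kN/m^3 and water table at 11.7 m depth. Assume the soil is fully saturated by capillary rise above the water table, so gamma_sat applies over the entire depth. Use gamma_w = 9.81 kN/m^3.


Total stress = gamma_sat * depth
sigma = 19.1 * 12.6 = 240.66 kPa
Pore water pressure u = gamma_w * (depth - d_wt)
u = 9.81 * (12.6 - 11.7) = 8.829 kPa
Effective stress = sigma - u
sigma' = 240.66 - 8.829 = 231.83 kPa


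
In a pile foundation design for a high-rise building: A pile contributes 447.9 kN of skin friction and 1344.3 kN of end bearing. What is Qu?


Using Qu = Qf + Qb
Qu = 447.9 + 1344.3
Qu = 1792.2 kN


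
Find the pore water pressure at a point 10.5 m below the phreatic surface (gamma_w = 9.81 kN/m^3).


Result: 103.01 kPa

Derivation:
Using u = gamma_w * h_w
u = 9.81 * 10.5
u = 103.01 kPa


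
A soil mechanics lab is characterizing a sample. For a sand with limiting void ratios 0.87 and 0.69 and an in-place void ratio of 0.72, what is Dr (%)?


Using Dr = (e_max - e) / (e_max - e_min) * 100
e_max - e = 0.87 - 0.72 = 0.15
e_max - e_min = 0.87 - 0.69 = 0.18
Dr = 0.15 / 0.18 * 100
Dr = 83.33 %


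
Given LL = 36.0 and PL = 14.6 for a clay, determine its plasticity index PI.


Using PI = LL - PL
PI = 36.0 - 14.6
PI = 21.4


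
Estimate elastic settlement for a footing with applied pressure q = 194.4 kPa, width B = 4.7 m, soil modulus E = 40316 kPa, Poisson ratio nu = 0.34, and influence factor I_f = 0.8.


Result: 16.034 mm

Derivation:
Using Se = q * B * (1 - nu^2) * I_f / E
1 - nu^2 = 1 - 0.34^2 = 0.8844
Se = 194.4 * 4.7 * 0.8844 * 0.8 / 40316
Se = 0.016034 m
Convert to mm: Se = 0.016034 * 1000 = 16.034 mm


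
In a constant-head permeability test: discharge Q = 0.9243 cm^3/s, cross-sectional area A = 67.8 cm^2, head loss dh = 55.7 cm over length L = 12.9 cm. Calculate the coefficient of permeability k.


Compute hydraulic gradient:
i = dh / L = 55.7 / 12.9 = 4.31783
Then apply Darcy's law:
k = Q / (A * i)
k = 0.9243 / (67.8 * 4.31783)
k = 0.9243 / 292.749
k = 0.003157 cm/s


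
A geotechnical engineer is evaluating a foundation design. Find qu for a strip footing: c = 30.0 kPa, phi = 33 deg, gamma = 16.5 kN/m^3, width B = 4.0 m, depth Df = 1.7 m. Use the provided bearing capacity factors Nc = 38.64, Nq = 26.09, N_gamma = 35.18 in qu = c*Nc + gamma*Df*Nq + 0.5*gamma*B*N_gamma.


Compute qu = c*Nc + gamma*Df*Nq + 0.5*gamma*B*N_gamma
Term 1: 30.0 * 38.64 = 1159.2
Term 2: 16.5 * 1.7 * 26.09 = 731.8245
Term 3: 0.5 * 16.5 * 4.0 * 35.18 = 1160.94
qu = 1159.2 + 731.8245 + 1160.94
qu = 3051.96 kPa


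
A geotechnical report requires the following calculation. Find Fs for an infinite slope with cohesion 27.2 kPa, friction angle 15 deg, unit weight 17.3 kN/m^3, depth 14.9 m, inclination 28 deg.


Using Fs = c / (gamma*H*sin(beta)*cos(beta)) + tan(phi)/tan(beta)
Cohesion contribution = 27.2 / (17.3*14.9*sin(28)*cos(28))
Cohesion contribution = 0.254561
Friction contribution = tan(15)/tan(28) = 0.503939
Fs = 0.254561 + 0.503939
Fs = 0.759


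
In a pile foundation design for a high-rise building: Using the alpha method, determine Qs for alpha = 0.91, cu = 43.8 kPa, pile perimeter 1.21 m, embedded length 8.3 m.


Using Qs = alpha * cu * perimeter * L
Qs = 0.91 * 43.8 * 1.21 * 8.3
Qs = 400.29 kN


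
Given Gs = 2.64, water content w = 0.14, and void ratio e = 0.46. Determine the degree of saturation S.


Using S = Gs * w / e
S = 2.64 * 0.14 / 0.46
S = 0.8035


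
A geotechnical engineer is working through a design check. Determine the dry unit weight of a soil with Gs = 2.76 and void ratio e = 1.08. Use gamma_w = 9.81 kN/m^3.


Using gamma_d = Gs * gamma_w / (1 + e)
gamma_d = 2.76 * 9.81 / (1 + 1.08)
gamma_d = 2.76 * 9.81 / 2.08
gamma_d = 13.017 kN/m^3


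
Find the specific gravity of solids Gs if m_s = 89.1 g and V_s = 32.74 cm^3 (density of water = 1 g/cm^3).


Result: 2.721

Derivation:
Using Gs = m_s / (V_s * rho_w)
Since rho_w = 1 g/cm^3:
Gs = 89.1 / 32.74
Gs = 2.721
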